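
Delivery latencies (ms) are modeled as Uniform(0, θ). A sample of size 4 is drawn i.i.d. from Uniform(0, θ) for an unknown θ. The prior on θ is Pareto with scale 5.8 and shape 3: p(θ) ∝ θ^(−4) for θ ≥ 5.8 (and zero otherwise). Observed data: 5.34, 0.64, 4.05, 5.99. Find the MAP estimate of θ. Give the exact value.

The Uniform(0, θ) likelihood is θ^(−n) for θ ≥ max(xᵢ), zero otherwise. Here max(xᵢ) = 5.99.
Posterior ∝ θ^(−4) · θ^(−4) = θ^(−8) on θ ≥ max(5.8, 5.99) = 5.99.
This density is strictly decreasing in θ, so the posterior mode lies at the lower boundary of the support.

θ̂_MAP = 5.99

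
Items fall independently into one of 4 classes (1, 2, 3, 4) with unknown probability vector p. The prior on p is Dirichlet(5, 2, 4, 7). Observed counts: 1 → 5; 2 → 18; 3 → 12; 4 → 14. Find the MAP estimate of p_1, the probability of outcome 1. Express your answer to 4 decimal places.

The posterior is Dirichlet(αᵢ + nᵢ) = Dirichlet(10, 20, 16, 21).
For a Dirichlet(a₁,…,a_K) with all aᵢ > 1, the mode has j-th component (aⱼ − 1)/(Σaᵢ − K).
Here Σaᵢ = 67 and K = 4, so p_1 = (10 − 1)/(67 − 4) = 9/63 ≈ 0.1429.

MAP estimate: 0.1429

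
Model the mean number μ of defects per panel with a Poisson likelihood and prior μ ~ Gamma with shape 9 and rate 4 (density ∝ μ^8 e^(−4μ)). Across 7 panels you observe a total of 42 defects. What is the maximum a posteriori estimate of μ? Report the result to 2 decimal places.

Σxᵢ = 42, n = 7.
Posterior ∝ μ^8e^(−4μ) · μ^42e^(−7μ) = μ^50e^(−11μ), i.e. Gamma(shape=51, rate=11).
The mode of a Gamma(a, b) with a ≥ 1 (shape–rate) is (a−1)/b = 50/11 ≈ 4.55.

μ̂_MAP = 4.55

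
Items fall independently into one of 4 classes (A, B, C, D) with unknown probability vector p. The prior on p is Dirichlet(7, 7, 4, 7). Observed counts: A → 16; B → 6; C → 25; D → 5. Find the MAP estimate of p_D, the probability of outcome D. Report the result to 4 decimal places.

The posterior is Dirichlet(αᵢ + nᵢ) = Dirichlet(23, 13, 29, 12).
For a Dirichlet(a₁,…,a_K) with all aᵢ > 1, the mode has j-th component (aⱼ − 1)/(Σaᵢ − K).
Here Σaᵢ = 77 and K = 4, so p_D = (12 − 1)/(77 − 4) = 11/73 ≈ 0.1507.

MAP estimate of p_D = 0.1507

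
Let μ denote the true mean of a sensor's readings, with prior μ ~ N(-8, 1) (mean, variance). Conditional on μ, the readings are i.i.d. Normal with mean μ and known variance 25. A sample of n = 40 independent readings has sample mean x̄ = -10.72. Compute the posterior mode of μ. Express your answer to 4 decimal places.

n = 40, x̄ = -10.72.
For a Normal prior and Normal likelihood with known variance, the posterior is Normal; its mode equals its mean, the precision-weighted average.
Prior precision 1/σ₀² = 1/1 = 1; data precision n/σ² = 40/25 = 1.6.
μ̂ = (1·(-8) + 1.6·(-10.72)) / (1 + 1.6) = (-25.152)/2.6 = -3144/325 ≈ -9.6738.

μ̂_MAP = -9.6738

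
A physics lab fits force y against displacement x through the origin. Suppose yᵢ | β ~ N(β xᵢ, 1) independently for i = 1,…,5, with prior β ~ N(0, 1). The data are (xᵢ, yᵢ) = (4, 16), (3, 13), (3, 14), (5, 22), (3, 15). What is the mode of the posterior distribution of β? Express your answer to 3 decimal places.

β̂_MAP = 4.348

log p(β | y) = −Σ(yᵢ − βxᵢ)²/(2·1) − β²/(2·1) + const.
Setting the derivative to zero: Σxᵢ(yᵢ − βxᵢ)/1 − β/1 = 0, so β = Σxᵢyᵢ / (Σxᵢ² + σ²/τ²).
Σxᵢyᵢ = 4·16 + 3·13 + 3·14 + 5·22 + 3·15 = 300; Σxᵢ² = 68; σ²/τ² = 1.
β̂_MAP = 300 / (68 + 1) = 300/69 ≈ 4.348.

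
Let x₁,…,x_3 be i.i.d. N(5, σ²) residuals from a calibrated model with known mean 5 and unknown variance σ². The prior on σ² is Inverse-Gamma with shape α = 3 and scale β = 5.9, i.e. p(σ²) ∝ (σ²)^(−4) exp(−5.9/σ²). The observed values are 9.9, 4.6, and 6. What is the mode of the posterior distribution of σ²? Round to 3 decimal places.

σ̂²_MAP = 3.361

Sum of squared deviations about the known mean: SS = (9.9−5)² + (4.6−5)² + (6−5)² = 25.17.
The Normal likelihood contributes (σ²)^(−n/2) exp(−SS/(2σ²)), so the posterior is Inverse-Gamma(α + n/2, β + SS/2) = Inverse-Gamma(4.5, 18.485).
The mode of Inverse-Gamma(a, b) is b/(a+1) = 18.485/5.5 ≈ 3.361.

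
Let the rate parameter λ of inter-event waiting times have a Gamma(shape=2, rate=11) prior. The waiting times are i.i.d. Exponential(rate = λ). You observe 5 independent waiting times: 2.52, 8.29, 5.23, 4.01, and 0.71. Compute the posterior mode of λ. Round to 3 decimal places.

λ̂_MAP = 0.189

The Exponential(rate=λ) likelihood is ∝ λ^n e^(−λΣtᵢ). Here n = 5 and Σtᵢ = 2.52 + 8.29 + 5.23 + 4.01 + 0.71 = 20.76.
Posterior ∝ λe^(−11λ) · λ^5e^(−20.76λ) = λ^6e^(−31.76λ), i.e. Gamma(7, 31.76).
Mode = (a−1)/b = 6/31.76 ≈ 0.189.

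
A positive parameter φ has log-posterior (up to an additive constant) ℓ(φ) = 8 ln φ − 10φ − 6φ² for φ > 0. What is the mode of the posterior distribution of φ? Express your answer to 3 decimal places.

ℓ'(φ) = 8/φ − 10 − 12φ. Setting this to zero and multiplying by φ: 12φ² + 10φ − 8 = 0.
φ = (−10 + √(10² + 4·12·8)) / (2·12) = (−10 + √484) / 24 = (−10 + 22)/24 = 1/2.
ℓ''(φ) = −8/φ² − 12 < 0, confirming a maximum.

φ̂_MAP = 0.500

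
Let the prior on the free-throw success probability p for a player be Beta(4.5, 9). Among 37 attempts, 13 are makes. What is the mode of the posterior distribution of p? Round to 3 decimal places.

p̂_MAP = 0.340

Prior: Beta(4.5, 9).
Data: 13 successes in 37 trials. The binomial likelihood contributes p^13(1−p)^24, so the posterior is Beta(4.5+13, 9+24) = Beta(17.5, 33).
For Beta(a, b) with a, b > 1 the mode is (a−1)/(a+b−2) = 16.5/48.5 ≈ 0.340.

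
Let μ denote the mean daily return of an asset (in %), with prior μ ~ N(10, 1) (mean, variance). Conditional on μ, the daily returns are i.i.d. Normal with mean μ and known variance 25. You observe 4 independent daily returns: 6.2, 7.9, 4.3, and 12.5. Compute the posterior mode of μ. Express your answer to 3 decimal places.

n = 4; x̄ = (6.2 + 7.9 + 4.3 + 12.5)/4 = 30.9/4 = 7.725.
For a Normal prior and Normal likelihood with known variance, the posterior is Normal; its mode equals its mean, the precision-weighted average.
Prior precision 1/σ₀² = 1/1 = 1; data precision n/σ² = 4/25 = 0.16.
μ̂ = (1·10 + 0.16·7.725) / (1 + 0.16) = 11.236/1.16 = 2809/290 ≈ 9.686.

μ̂_MAP = 9.686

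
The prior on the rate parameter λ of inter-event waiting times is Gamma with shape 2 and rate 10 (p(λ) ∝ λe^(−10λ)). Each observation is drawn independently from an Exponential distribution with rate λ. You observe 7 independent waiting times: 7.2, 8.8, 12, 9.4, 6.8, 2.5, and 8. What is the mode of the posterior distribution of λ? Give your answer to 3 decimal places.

λ̂_MAP = 0.124

The Exponential(rate=λ) likelihood is ∝ λ^n e^(−λΣtᵢ). Here n = 7 and Σtᵢ = 7.2 + 8.8 + 12 + 9.4 + 6.8 + 2.5 + 8 = 54.7.
Posterior ∝ λe^(−10λ) · λ^7e^(−54.7λ) = λ^8e^(−64.7λ), i.e. Gamma(9, 64.7).
Mode = (a−1)/b = 8/64.7 ≈ 0.124.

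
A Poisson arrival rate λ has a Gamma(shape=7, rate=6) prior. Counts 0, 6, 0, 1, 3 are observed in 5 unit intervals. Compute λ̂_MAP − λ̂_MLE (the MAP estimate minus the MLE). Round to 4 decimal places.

MAP − MLE = -0.5455

Σxᵢ = 10. Posterior is Gamma(17, 11); MAP = (17−1)/11 = 16/11 ≈ 1.45455.
MLE = x̄ = 10/5 ≈ 2.00000.
Difference = 16/11 − 10/5 = -6/11 ≈ -0.5455.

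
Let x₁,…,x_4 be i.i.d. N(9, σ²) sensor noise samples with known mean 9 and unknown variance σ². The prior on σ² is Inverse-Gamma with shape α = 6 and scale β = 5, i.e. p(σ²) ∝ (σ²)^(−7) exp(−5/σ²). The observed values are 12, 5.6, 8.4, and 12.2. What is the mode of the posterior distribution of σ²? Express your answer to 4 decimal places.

σ̂²_MAP = 2.2867

Sum of squared deviations about the known mean: SS = (12−9)² + (5.6−9)² + (8.4−9)² + (12.2−9)² = 31.16.
The Normal likelihood contributes (σ²)^(−n/2) exp(−SS/(2σ²)), so the posterior is Inverse-Gamma(α + n/2, β + SS/2) = Inverse-Gamma(8, 20.58).
The mode of Inverse-Gamma(a, b) is b/(a+1) = 20.58/9 ≈ 2.2867.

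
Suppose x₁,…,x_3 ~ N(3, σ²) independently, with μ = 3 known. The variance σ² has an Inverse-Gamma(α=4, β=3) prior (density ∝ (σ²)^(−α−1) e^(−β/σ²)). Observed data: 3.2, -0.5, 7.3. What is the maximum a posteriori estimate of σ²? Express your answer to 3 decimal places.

Sum of squared deviations about the known mean: SS = (3.2−3)² + (-0.5−3)² + (7.3−3)² = 30.78.
The Normal likelihood contributes (σ²)^(−n/2) exp(−SS/(2σ²)), so the posterior is Inverse-Gamma(α + n/2, β + SS/2) = Inverse-Gamma(5.5, 18.39).
The mode of Inverse-Gamma(a, b) is b/(a+1) = 18.39/6.5 ≈ 2.829.

σ̂²_MAP = 2.829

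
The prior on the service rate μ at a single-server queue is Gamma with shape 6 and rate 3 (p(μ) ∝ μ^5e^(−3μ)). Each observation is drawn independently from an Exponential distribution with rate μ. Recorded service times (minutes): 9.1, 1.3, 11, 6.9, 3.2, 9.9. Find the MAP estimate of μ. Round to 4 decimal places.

μ̂_MAP = 0.2477

The Exponential(rate=μ) likelihood is ∝ μ^n e^(−μΣtᵢ). Here n = 6 and Σtᵢ = 9.1 + 1.3 + 11 + 6.9 + 3.2 + 9.9 = 41.4.
Posterior ∝ μ^5e^(−3μ) · μ^6e^(−41.4μ) = μ^11e^(−44.4μ), i.e. Gamma(12, 44.4).
Mode = (a−1)/b = 11/44.4 ≈ 0.2477.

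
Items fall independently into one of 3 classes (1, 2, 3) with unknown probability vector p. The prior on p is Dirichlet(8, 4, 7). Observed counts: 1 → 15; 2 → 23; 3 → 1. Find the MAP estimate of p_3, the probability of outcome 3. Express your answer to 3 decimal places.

MAP estimate: 0.127

The posterior is Dirichlet(αᵢ + nᵢ) = Dirichlet(23, 27, 8).
For a Dirichlet(a₁,…,a_K) with all aᵢ > 1, the mode has j-th component (aⱼ − 1)/(Σaᵢ − K).
Here Σaᵢ = 58 and K = 3, so p_3 = (8 − 1)/(58 − 3) = 7/55 ≈ 0.127.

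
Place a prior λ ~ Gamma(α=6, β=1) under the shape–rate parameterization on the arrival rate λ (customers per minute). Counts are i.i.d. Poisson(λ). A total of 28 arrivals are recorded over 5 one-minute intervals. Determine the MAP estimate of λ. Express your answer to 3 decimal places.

λ̂_MAP = 5.500

Σxᵢ = 28, n = 5.
Posterior ∝ λ^5e^(−1λ) · λ^28e^(−5λ) = λ^33e^(−6λ), i.e. Gamma(shape=34, rate=6).
The mode of a Gamma(a, b) with a ≥ 1 (shape–rate) is (a−1)/b = 33/6 ≈ 5.500.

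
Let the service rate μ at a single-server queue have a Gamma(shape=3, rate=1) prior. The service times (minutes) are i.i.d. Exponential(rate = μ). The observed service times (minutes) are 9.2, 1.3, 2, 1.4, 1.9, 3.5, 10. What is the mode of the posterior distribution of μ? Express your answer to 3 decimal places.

The Exponential(rate=μ) likelihood is ∝ μ^n e^(−μΣtᵢ). Here n = 7 and Σtᵢ = 9.2 + 1.3 + 2 + 1.4 + 1.9 + 3.5 + 10 = 29.3.
Posterior ∝ μ^2e^(−1μ) · μ^7e^(−29.3μ) = μ^9e^(−30.3μ), i.e. Gamma(10, 30.3).
Mode = (a−1)/b = 9/30.3 ≈ 0.297.

μ̂_MAP = 0.297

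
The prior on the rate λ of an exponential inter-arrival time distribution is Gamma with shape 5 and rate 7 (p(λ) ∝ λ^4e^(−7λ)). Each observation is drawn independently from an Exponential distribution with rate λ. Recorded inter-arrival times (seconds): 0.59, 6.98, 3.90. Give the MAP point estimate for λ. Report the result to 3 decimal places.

The Exponential(rate=λ) likelihood is ∝ λ^n e^(−λΣtᵢ). Here n = 3 and Σtᵢ = 0.59 + 6.98 + 3.90 = 11.47.
Posterior ∝ λ^4e^(−7λ) · λ^3e^(−11.47λ) = λ^7e^(−18.47λ), i.e. Gamma(8, 18.47).
Mode = (a−1)/b = 7/18.47 ≈ 0.379.

λ̂_MAP = 0.379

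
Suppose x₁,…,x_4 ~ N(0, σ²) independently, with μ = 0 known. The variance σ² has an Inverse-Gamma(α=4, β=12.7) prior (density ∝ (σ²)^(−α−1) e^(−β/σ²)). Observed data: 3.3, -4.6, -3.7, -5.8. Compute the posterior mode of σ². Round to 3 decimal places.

σ̂²_MAP = 7.484

Sum of squared deviations about the known mean: SS = (3.3−0)² + (-4.6−0)² + (-3.7−0)² + (-5.8−0)² = 79.38.
The Normal likelihood contributes (σ²)^(−n/2) exp(−SS/(2σ²)), so the posterior is Inverse-Gamma(α + n/2, β + SS/2) = Inverse-Gamma(6, 52.39).
The mode of Inverse-Gamma(a, b) is b/(a+1) = 52.39/7 ≈ 7.484.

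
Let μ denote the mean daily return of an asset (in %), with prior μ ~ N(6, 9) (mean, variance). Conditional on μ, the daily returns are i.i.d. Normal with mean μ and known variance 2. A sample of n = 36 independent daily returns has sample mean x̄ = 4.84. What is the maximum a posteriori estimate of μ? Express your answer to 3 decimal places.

n = 36, x̄ = 4.84.
For a Normal prior and Normal likelihood with known variance, the posterior is Normal; its mode equals its mean, the precision-weighted average.
Prior precision 1/σ₀² = 1/9; data precision n/σ² = 36/2 = 18.
μ̂ = ((1/9)·6 + 18·4.84) / (1/9 + 18) = (6584/75)/(163/9) = 19752/4075 ≈ 4.847.

μ̂_MAP = 4.847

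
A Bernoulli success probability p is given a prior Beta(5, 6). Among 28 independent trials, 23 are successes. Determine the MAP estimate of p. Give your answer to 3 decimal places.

p̂_MAP = 0.730

Prior: Beta(5, 6).
Data: 23 successes in 28 trials. The binomial likelihood contributes p^23(1−p)^5, so the posterior is Beta(5+23, 6+5) = Beta(28, 11).
For Beta(a, b) with a, b > 1 the mode is (a−1)/(a+b−2) = 27/37 ≈ 0.730.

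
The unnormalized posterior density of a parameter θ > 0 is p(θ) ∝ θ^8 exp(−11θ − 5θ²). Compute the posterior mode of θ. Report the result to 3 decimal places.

ℓ'(θ) = 8/θ − 11 − 10θ. Setting this to zero and multiplying by θ: 10θ² + 11θ − 8 = 0.
θ = (−11 + √(11² + 4·10·8)) / (2·10) = (−11 + √441) / 20 = (−11 + 21)/20 = 1/2.
ℓ''(θ) = −8/θ² − 10 < 0, confirming a maximum.

θ̂_MAP = 0.500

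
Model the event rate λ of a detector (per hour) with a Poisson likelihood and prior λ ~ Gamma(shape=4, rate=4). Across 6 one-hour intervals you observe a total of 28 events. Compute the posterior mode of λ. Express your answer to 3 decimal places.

λ̂_MAP = 3.100

Σxᵢ = 28, n = 6.
Posterior ∝ λ^3e^(−4λ) · λ^28e^(−6λ) = λ^31e^(−10λ), i.e. Gamma(shape=32, rate=10).
The mode of a Gamma(a, b) with a ≥ 1 (shape–rate) is (a−1)/b = 31/10 ≈ 3.100.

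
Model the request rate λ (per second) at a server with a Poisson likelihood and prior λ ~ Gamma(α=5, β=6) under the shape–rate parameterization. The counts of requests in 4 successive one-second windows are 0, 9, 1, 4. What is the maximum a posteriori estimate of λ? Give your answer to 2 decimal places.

Σxᵢ = 0+9+1+4 = 14, with n = 4.
Posterior ∝ λ^4e^(−6λ) · λ^14e^(−4λ) = λ^18e^(−10λ), i.e. Gamma(shape=19, rate=10).
The mode of a Gamma(a, b) with a ≥ 1 (shape–rate) is (a−1)/b = 18/10 ≈ 1.80.

λ̂_MAP = 1.80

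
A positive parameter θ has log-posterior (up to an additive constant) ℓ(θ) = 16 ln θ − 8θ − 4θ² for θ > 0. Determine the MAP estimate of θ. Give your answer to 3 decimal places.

θ̂_MAP = 1.000

ℓ'(θ) = 16/θ − 8 − 8θ. Setting this to zero and multiplying by θ: 8θ² + 8θ − 16 = 0.
θ = (−8 + √(8² + 4·8·16)) / (2·8) = (−8 + √576) / 16 = (−8 + 24)/16 = 1.
ℓ''(θ) = −16/θ² − 8 < 0, confirming a maximum.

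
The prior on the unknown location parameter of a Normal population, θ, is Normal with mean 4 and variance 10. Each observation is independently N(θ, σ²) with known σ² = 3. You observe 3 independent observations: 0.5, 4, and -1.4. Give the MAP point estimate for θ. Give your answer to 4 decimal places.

n = 3; x̄ = (0.5 + 4 + (-1.4))/3 = 3.1/3 = 31/30 ≈ 1.0333.
For a Normal prior and Normal likelihood with known variance, the posterior is Normal; its mode equals its mean, the precision-weighted average.
Prior precision 1/σ₀² = 1/10 = 0.1; data precision n/σ² = 3/3 = 1.
θ̂ = (0.1·4 + 1·(31/30)) / (0.1 + 1) = (43/30)/1.1 = 43/33 ≈ 1.3030.

θ̂_MAP = 1.3030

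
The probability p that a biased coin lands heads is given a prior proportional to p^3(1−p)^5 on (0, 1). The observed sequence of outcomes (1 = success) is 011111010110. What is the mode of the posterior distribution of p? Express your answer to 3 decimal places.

The prior density ∝ p^3(1−p)^5 is the kernel of Beta(4, 6).
Data: 8 successes in 12 trials (from the sequence). The binomial likelihood contributes p^8(1−p)^4, so the posterior is Beta(4+8, 6+4) = Beta(12, 10).
For Beta(a, b) with a, b > 1 the mode is (a−1)/(a+b−2) = 11/20 ≈ 0.550.

p̂_MAP = 0.550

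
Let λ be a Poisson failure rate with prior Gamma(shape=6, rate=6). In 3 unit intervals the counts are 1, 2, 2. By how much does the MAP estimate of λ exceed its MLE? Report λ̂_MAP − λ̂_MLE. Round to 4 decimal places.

Σxᵢ = 5. Posterior is Gamma(11, 9); MAP = (11−1)/9 = 10/9 ≈ 1.11111.
MLE = x̄ = 5/3 ≈ 1.66667.
Difference = 10/9 − 5/3 = -5/9 ≈ -0.5556.

MAP − MLE = -0.5556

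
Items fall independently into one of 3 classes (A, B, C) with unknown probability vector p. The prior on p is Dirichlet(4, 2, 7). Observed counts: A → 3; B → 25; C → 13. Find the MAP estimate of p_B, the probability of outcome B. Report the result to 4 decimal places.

MAP estimate of p_B = 0.5098

The posterior is Dirichlet(αᵢ + nᵢ) = Dirichlet(7, 27, 20).
For a Dirichlet(a₁,…,a_K) with all aᵢ > 1, the mode has j-th component (aⱼ − 1)/(Σaᵢ − K).
Here Σaᵢ = 54 and K = 3, so p_B = (27 − 1)/(54 − 3) = 26/51 ≈ 0.5098.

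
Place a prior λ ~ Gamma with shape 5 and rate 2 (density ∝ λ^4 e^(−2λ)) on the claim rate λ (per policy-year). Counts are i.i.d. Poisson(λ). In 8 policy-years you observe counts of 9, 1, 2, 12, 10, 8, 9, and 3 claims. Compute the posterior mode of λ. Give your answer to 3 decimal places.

Σxᵢ = 9+1+2+12+10+8+9+3 = 54, with n = 8.
Posterior ∝ λ^4e^(−2λ) · λ^54e^(−8λ) = λ^58e^(−10λ), i.e. Gamma(shape=59, rate=10).
The mode of a Gamma(a, b) with a ≥ 1 (shape–rate) is (a−1)/b = 58/10 ≈ 5.800.

λ̂_MAP = 5.800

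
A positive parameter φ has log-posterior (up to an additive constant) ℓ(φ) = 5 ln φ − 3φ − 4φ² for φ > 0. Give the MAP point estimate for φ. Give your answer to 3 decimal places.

φ̂_MAP = 0.625

ℓ'(φ) = 5/φ − 3 − 8φ. Setting this to zero and multiplying by φ: 8φ² + 3φ − 5 = 0.
φ = (−3 + √(3² + 4·8·5)) / (2·8) = (−3 + √169) / 16 = (−3 + 13)/16 = 5/8.
ℓ''(φ) = −5/φ² − 8 < 0, confirming a maximum.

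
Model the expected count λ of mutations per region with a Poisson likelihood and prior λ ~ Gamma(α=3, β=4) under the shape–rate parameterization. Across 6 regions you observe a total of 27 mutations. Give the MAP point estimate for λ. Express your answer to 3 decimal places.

Σxᵢ = 27, n = 6.
Posterior ∝ λ^2e^(−4λ) · λ^27e^(−6λ) = λ^29e^(−10λ), i.e. Gamma(shape=30, rate=10).
The mode of a Gamma(a, b) with a ≥ 1 (shape–rate) is (a−1)/b = 29/10 ≈ 2.900.

λ̂_MAP = 2.900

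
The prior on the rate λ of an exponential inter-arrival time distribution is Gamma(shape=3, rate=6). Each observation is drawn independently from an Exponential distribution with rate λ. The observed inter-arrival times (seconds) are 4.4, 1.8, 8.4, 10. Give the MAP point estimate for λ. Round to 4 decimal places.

λ̂_MAP = 0.1961

The Exponential(rate=λ) likelihood is ∝ λ^n e^(−λΣtᵢ). Here n = 4 and Σtᵢ = 4.4 + 1.8 + 8.4 + 10 = 24.6.
Posterior ∝ λ^2e^(−6λ) · λ^4e^(−24.6λ) = λ^6e^(−30.6λ), i.e. Gamma(7, 30.6).
Mode = (a−1)/b = 6/30.6 ≈ 0.1961.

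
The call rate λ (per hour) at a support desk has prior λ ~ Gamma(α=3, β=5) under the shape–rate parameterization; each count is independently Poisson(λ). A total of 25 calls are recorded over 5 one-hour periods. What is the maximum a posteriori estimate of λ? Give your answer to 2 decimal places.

λ̂_MAP = 2.70

Σxᵢ = 25, n = 5.
Posterior ∝ λ^2e^(−5λ) · λ^25e^(−5λ) = λ^27e^(−10λ), i.e. Gamma(shape=28, rate=10).
The mode of a Gamma(a, b) with a ≥ 1 (shape–rate) is (a−1)/b = 27/10 ≈ 2.70.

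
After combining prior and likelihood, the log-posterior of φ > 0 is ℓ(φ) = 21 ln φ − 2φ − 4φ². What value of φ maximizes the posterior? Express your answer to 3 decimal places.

ℓ'(φ) = 21/φ − 2 − 8φ. Setting this to zero and multiplying by φ: 8φ² + 2φ − 21 = 0.
φ = (−2 + √(2² + 4·8·21)) / (2·8) = (−2 + √676) / 16 = (−2 + 26)/16 = 3/2.
ℓ''(φ) = −21/φ² − 8 < 0, confirming a maximum.

φ̂_MAP = 1.500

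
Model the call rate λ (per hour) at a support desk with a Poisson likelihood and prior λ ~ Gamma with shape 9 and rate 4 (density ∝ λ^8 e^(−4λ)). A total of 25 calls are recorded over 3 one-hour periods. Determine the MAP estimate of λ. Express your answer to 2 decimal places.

λ̂_MAP = 4.71

Σxᵢ = 25, n = 3.
Posterior ∝ λ^8e^(−4λ) · λ^25e^(−3λ) = λ^33e^(−7λ), i.e. Gamma(shape=34, rate=7).
The mode of a Gamma(a, b) with a ≥ 1 (shape–rate) is (a−1)/b = 33/7 ≈ 4.71.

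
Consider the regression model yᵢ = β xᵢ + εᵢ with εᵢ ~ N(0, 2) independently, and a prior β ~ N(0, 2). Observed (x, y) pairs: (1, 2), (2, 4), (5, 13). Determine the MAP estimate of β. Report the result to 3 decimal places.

log p(β | y) = −Σ(yᵢ − βxᵢ)²/(2·2) − β²/(2·2) + const.
Setting the derivative to zero: Σxᵢ(yᵢ − βxᵢ)/2 − β/2 = 0, so β = Σxᵢyᵢ / (Σxᵢ² + σ²/τ²).
Σxᵢyᵢ = 1·2 + 2·4 + 5·13 = 75; Σxᵢ² = 30; σ²/τ² = 1.
β̂_MAP = 75 / (30 + 1) = 75/31 ≈ 2.419.

β̂_MAP = 2.419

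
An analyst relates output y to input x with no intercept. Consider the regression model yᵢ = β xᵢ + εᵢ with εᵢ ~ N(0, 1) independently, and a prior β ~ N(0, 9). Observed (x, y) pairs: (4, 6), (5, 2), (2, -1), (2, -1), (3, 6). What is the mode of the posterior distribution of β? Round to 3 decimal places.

log p(β | y) = −Σ(yᵢ − βxᵢ)²/(2·1) − β²/(2·9) + const.
Setting the derivative to zero: Σxᵢ(yᵢ − βxᵢ)/1 − β/9 = 0, so β = Σxᵢyᵢ / (Σxᵢ² + σ²/τ²).
Σxᵢyᵢ = 4·6 + 5·2 + 2·(-1) + 2·(-1) + 3·6 = 48; Σxᵢ² = 58; σ²/τ² = 1/9.
β̂_MAP = 48 / (58 + 1/9) = 48/(523/9) = 432/523 ≈ 0.826.

β̂_MAP = 0.826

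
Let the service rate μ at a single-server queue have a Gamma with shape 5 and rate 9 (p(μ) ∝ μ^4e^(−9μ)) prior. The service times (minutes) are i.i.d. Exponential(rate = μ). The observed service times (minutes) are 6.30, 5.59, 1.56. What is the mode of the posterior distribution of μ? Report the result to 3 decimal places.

The Exponential(rate=μ) likelihood is ∝ μ^n e^(−μΣtᵢ). Here n = 3 and Σtᵢ = 6.30 + 5.59 + 1.56 = 13.45.
Posterior ∝ μ^4e^(−9μ) · μ^3e^(−13.45μ) = μ^7e^(−22.45μ), i.e. Gamma(8, 22.45).
Mode = (a−1)/b = 7/22.45 ≈ 0.312.

μ̂_MAP = 0.312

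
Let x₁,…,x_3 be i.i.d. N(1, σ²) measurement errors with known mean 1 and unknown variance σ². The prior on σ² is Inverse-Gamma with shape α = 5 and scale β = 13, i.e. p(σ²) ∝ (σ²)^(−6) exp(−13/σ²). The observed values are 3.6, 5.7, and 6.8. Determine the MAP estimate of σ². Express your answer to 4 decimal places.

Sum of squared deviations about the known mean: SS = (3.6−1)² + (5.7−1)² + (6.8−1)² = 62.49.
The Normal likelihood contributes (σ²)^(−n/2) exp(−SS/(2σ²)), so the posterior is Inverse-Gamma(α + n/2, β + SS/2) = Inverse-Gamma(6.5, 44.245).
The mode of Inverse-Gamma(a, b) is b/(a+1) = 44.245/7.5 ≈ 5.8993.

σ̂²_MAP = 5.8993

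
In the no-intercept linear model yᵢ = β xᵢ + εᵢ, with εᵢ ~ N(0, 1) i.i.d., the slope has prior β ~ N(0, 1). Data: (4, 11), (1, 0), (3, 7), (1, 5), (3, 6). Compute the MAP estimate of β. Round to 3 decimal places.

log p(β | y) = −Σ(yᵢ − βxᵢ)²/(2·1) − β²/(2·1) + const.
Setting the derivative to zero: Σxᵢ(yᵢ − βxᵢ)/1 − β/1 = 0, so β = Σxᵢyᵢ / (Σxᵢ² + σ²/τ²).
Σxᵢyᵢ = 4·11 + 1·0 + 3·7 + 1·5 + 3·6 = 88; Σxᵢ² = 36; σ²/τ² = 1.
β̂_MAP = 88 / (36 + 1) = 88/37 ≈ 2.378.

β̂_MAP = 2.378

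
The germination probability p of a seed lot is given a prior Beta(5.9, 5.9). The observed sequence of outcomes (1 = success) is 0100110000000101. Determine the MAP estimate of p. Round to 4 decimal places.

p̂_MAP = 0.3837

Prior: Beta(5.9, 5.9).
Data: 5 successes in 16 trials (from the sequence). The binomial likelihood contributes p^5(1−p)^11, so the posterior is Beta(5.9+5, 5.9+11) = Beta(10.9, 16.9).
For Beta(a, b) with a, b > 1 the mode is (a−1)/(a+b−2) = 9.9/25.8 ≈ 0.3837.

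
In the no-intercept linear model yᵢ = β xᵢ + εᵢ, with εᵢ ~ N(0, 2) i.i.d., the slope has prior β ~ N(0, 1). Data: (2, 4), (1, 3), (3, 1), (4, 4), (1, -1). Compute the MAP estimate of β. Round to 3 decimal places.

β̂_MAP = 0.879

log p(β | y) = −Σ(yᵢ − βxᵢ)²/(2·2) − β²/(2·1) + const.
Setting the derivative to zero: Σxᵢ(yᵢ − βxᵢ)/2 − β/1 = 0, so β = Σxᵢyᵢ / (Σxᵢ² + σ²/τ²).
Σxᵢyᵢ = 2·4 + 1·3 + 3·1 + 4·4 + 1·(-1) = 29; Σxᵢ² = 31; σ²/τ² = 2.
β̂_MAP = 29 / (31 + 2) = 29/33 ≈ 0.879.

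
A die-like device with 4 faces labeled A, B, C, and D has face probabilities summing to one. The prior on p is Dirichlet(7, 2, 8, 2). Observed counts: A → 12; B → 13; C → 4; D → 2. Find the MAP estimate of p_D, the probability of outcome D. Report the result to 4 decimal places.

The posterior is Dirichlet(αᵢ + nᵢ) = Dirichlet(19, 15, 12, 4).
For a Dirichlet(a₁,…,a_K) with all aᵢ > 1, the mode has j-th component (aⱼ − 1)/(Σaᵢ − K).
Here Σaᵢ = 50 and K = 4, so p_D = (4 − 1)/(50 − 4) = 3/46 ≈ 0.0652.

MAP estimate of p_D = 0.0652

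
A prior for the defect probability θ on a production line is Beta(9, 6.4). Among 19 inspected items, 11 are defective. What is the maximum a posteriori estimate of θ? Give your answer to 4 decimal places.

θ̂_MAP = 0.5864

Prior: Beta(9, 6.4).
Data: 11 successes in 19 trials. The binomial likelihood contributes θ^11(1−θ)^8, so the posterior is Beta(9+11, 6.4+8) = Beta(20, 14.4).
For Beta(a, b) with a, b > 1 the mode is (a−1)/(a+b−2) = 19/32.4 ≈ 0.5864.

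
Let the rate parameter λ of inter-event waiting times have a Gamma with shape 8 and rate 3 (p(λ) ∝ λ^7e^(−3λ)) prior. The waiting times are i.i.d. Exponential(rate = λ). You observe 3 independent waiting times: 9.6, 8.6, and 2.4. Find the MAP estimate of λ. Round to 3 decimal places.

λ̂_MAP = 0.424

The Exponential(rate=λ) likelihood is ∝ λ^n e^(−λΣtᵢ). Here n = 3 and Σtᵢ = 9.6 + 8.6 + 2.4 = 20.6.
Posterior ∝ λ^7e^(−3λ) · λ^3e^(−20.6λ) = λ^10e^(−23.6λ), i.e. Gamma(11, 23.6).
Mode = (a−1)/b = 10/23.6 ≈ 0.424.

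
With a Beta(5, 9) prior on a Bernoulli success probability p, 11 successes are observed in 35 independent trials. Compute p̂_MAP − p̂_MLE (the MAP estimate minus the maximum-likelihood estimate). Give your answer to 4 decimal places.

Posterior is Beta(16, 33); MAP = (16−1)/(49−2) = 15/47 ≈ 0.31915.
MLE ignores the prior: p̂_MLE = k/n = 11/35 ≈ 0.31429.
Difference = 15/47 − 11/35 = 8/1645 ≈ 0.0049.

MAP − MLE = 0.0049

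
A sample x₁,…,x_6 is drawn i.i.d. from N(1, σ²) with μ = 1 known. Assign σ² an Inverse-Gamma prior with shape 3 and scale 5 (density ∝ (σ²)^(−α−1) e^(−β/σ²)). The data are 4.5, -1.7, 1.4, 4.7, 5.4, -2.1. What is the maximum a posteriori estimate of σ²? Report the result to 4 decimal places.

Sum of squared deviations about the known mean: SS = (4.5−1)² + (-1.7−1)² + (1.4−1)² + (4.7−1)² + (5.4−1)² + (-2.1−1)² = 62.36.
The Normal likelihood contributes (σ²)^(−n/2) exp(−SS/(2σ²)), so the posterior is Inverse-Gamma(α + n/2, β + SS/2) = Inverse-Gamma(6, 36.18).
The mode of Inverse-Gamma(a, b) is b/(a+1) = 36.18/7 ≈ 5.1686.

σ̂²_MAP = 5.1686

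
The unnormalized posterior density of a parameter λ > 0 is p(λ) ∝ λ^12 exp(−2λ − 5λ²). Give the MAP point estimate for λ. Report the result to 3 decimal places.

ℓ'(λ) = 12/λ − 2 − 10λ. Setting this to zero and multiplying by λ: 10λ² + 2λ − 12 = 0.
λ = (−2 + √(2² + 4·10·12)) / (2·10) = (−2 + √484) / 20 = (−2 + 22)/20 = 1.
ℓ''(λ) = −12/λ² − 10 < 0, confirming a maximum.

λ̂_MAP = 1.000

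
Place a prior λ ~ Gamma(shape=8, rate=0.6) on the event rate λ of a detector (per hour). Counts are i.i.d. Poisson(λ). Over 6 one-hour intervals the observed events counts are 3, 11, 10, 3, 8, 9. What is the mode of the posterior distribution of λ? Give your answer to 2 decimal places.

Σxᵢ = 3+11+10+3+8+9 = 44, with n = 6.
Posterior ∝ λ^7e^(−0.6λ) · λ^44e^(−6λ) = λ^51e^(−6.6λ), i.e. Gamma(shape=52, rate=6.6).
The mode of a Gamma(a, b) with a ≥ 1 (shape–rate) is (a−1)/b = 51/6.6 ≈ 7.73.

λ̂_MAP = 7.73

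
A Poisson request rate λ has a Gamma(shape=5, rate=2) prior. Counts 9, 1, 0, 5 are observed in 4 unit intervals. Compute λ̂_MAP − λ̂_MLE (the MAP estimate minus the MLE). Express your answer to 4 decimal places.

MAP − MLE = -0.5833

Σxᵢ = 15. Posterior is Gamma(20, 6); MAP = (20−1)/6 = 19/6 ≈ 3.16667.
MLE = x̄ = 15/4 ≈ 3.75000.
Difference = 19/6 − 15/4 = -7/12 ≈ -0.5833.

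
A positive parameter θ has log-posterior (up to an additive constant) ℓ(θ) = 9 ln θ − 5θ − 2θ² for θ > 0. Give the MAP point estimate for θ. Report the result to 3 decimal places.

θ̂_MAP = 1.000

ℓ'(θ) = 9/θ − 5 − 4θ. Setting this to zero and multiplying by θ: 4θ² + 5θ − 9 = 0.
θ = (−5 + √(5² + 4·4·9)) / (2·4) = (−5 + √169) / 8 = (−5 + 13)/8 = 1.
ℓ''(θ) = −9/θ² − 4 < 0, confirming a maximum.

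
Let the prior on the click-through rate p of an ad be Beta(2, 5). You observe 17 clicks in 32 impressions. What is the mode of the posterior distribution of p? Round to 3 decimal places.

p̂_MAP = 0.486

Prior: Beta(2, 5).
Data: 17 successes in 32 trials. The binomial likelihood contributes p^17(1−p)^15, so the posterior is Beta(2+17, 5+15) = Beta(19, 20).
For Beta(a, b) with a, b > 1 the mode is (a−1)/(a+b−2) = 18/37 ≈ 0.486.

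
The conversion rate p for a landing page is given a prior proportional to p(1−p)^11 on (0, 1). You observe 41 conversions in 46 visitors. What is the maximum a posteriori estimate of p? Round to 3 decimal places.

The prior density ∝ p(1−p)^11 is the kernel of Beta(2, 12).
Data: 41 successes in 46 trials. The binomial likelihood contributes p^41(1−p)^5, so the posterior is Beta(2+41, 12+5) = Beta(43, 17).
For Beta(a, b) with a, b > 1 the mode is (a−1)/(a+b−2) = 42/58 ≈ 0.724.

p̂_MAP = 0.724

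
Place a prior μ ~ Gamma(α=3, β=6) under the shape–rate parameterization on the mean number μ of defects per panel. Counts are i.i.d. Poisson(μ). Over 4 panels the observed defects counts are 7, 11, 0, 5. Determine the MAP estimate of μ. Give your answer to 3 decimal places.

Σxᵢ = 7+11+0+5 = 23, with n = 4.
Posterior ∝ μ^2e^(−6μ) · μ^23e^(−4μ) = μ^25e^(−10μ), i.e. Gamma(shape=26, rate=10).
The mode of a Gamma(a, b) with a ≥ 1 (shape–rate) is (a−1)/b = 25/10 ≈ 2.500.

μ̂_MAP = 2.500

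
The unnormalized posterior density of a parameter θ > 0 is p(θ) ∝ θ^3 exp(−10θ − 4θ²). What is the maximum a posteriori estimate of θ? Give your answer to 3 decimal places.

ℓ'(θ) = 3/θ − 10 − 8θ. Setting this to zero and multiplying by θ: 8θ² + 10θ − 3 = 0.
θ = (−10 + √(10² + 4·8·3)) / (2·8) = (−10 + √196) / 16 = (−10 + 14)/16 = 1/4.
ℓ''(θ) = −3/θ² − 8 < 0, confirming a maximum.

θ̂_MAP = 0.250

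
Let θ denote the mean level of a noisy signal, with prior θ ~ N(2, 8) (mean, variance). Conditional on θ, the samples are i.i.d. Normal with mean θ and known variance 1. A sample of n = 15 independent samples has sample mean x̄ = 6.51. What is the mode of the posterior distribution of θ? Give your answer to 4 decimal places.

n = 15, x̄ = 6.51.
For a Normal prior and Normal likelihood with known variance, the posterior is Normal; its mode equals its mean, the precision-weighted average.
Prior precision 1/σ₀² = 1/8 = 0.125; data precision n/σ² = 15/1 = 15.
θ̂ = (0.125·2 + 15·6.51) / (0.125 + 15) = 97.9/15.125 = 356/55 ≈ 6.4727.

θ̂_MAP = 6.4727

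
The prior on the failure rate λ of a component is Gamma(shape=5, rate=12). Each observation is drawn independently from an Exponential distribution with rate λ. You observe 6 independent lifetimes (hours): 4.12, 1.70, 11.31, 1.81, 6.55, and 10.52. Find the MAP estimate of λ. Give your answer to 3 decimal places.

λ̂_MAP = 0.208

The Exponential(rate=λ) likelihood is ∝ λ^n e^(−λΣtᵢ). Here n = 6 and Σtᵢ = 4.12 + 1.70 + 11.31 + 1.81 + 6.55 + 10.52 = 36.01.
Posterior ∝ λ^4e^(−12λ) · λ^6e^(−36.01λ) = λ^10e^(−48.01λ), i.e. Gamma(11, 48.01).
Mode = (a−1)/b = 10/48.01 ≈ 0.208.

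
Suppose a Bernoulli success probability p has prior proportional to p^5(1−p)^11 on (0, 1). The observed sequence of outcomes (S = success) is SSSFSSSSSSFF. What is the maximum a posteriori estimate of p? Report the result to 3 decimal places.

p̂_MAP = 0.500

The prior density ∝ p^5(1−p)^11 is the kernel of Beta(6, 12).
Data: 9 successes in 12 trials (from the sequence). The binomial likelihood contributes p^9(1−p)^3, so the posterior is Beta(6+9, 12+3) = Beta(15, 15).
For Beta(a, b) with a, b > 1 the mode is (a−1)/(a+b−2) = 14/28 ≈ 0.500.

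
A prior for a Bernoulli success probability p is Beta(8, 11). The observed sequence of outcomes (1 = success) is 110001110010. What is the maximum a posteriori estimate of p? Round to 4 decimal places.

Prior: Beta(8, 11).
Data: 6 successes in 12 trials (from the sequence). The binomial likelihood contributes p^6(1−p)^6, so the posterior is Beta(8+6, 11+6) = Beta(14, 17).
For Beta(a, b) with a, b > 1 the mode is (a−1)/(a+b−2) = 13/29 ≈ 0.4483.

p̂_MAP = 0.4483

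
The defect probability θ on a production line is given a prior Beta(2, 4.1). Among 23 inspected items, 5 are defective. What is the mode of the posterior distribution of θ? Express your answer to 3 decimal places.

Prior: Beta(2, 4.1).
Data: 5 successes in 23 trials. The binomial likelihood contributes θ^5(1−θ)^18, so the posterior is Beta(2+5, 4.1+18) = Beta(7, 22.1).
For Beta(a, b) with a, b > 1 the mode is (a−1)/(a+b−2) = 6/27.1 ≈ 0.221.

θ̂_MAP = 0.221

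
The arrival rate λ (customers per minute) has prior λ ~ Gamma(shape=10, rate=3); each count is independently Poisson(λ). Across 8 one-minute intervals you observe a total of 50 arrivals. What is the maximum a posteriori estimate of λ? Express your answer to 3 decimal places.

λ̂_MAP = 5.364

Σxᵢ = 50, n = 8.
Posterior ∝ λ^9e^(−3λ) · λ^50e^(−8λ) = λ^59e^(−11λ), i.e. Gamma(shape=60, rate=11).
The mode of a Gamma(a, b) with a ≥ 1 (shape–rate) is (a−1)/b = 59/11 ≈ 5.364.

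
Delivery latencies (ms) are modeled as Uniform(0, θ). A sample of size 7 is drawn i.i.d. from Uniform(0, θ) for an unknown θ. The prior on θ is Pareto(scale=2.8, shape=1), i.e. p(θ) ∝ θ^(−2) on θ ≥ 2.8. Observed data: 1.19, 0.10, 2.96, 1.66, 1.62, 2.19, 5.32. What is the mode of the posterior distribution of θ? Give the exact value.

The Uniform(0, θ) likelihood is θ^(−n) for θ ≥ max(xᵢ), zero otherwise. Here max(xᵢ) = 5.32.
Posterior ∝ θ^(−2) · θ^(−7) = θ^(−9) on θ ≥ max(2.8, 5.32) = 5.32.
This density is strictly decreasing in θ, so the posterior mode lies at the lower boundary of the support.

θ̂_MAP = 5.32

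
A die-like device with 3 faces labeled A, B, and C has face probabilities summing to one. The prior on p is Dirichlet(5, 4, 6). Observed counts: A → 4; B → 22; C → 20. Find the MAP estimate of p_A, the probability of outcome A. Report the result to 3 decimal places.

MAP estimate of p_A = 0.138

The posterior is Dirichlet(αᵢ + nᵢ) = Dirichlet(9, 26, 26).
For a Dirichlet(a₁,…,a_K) with all aᵢ > 1, the mode has j-th component (aⱼ − 1)/(Σaᵢ − K).
Here Σaᵢ = 61 and K = 3, so p_A = (9 − 1)/(61 − 3) = 8/58 ≈ 0.138.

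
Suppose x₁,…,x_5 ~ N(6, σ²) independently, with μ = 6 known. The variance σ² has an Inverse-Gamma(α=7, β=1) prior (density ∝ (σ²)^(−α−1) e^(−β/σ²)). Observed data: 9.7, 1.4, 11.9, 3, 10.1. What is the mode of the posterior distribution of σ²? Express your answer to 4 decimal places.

Sum of squared deviations about the known mean: SS = (9.7−6)² + (1.4−6)² + (11.9−6)² + (3−6)² + (10.1−6)² = 95.47.
The Normal likelihood contributes (σ²)^(−n/2) exp(−SS/(2σ²)), so the posterior is Inverse-Gamma(α + n/2, β + SS/2) = Inverse-Gamma(9.5, 48.735).
The mode of Inverse-Gamma(a, b) is b/(a+1) = 48.735/10.5 ≈ 4.6414.

σ̂²_MAP = 4.6414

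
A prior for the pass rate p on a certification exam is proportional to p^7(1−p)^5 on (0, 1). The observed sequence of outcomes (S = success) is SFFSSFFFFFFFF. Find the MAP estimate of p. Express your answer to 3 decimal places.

p̂_MAP = 0.400

The prior density ∝ p^7(1−p)^5 is the kernel of Beta(8, 6).
Data: 3 successes in 13 trials (from the sequence). The binomial likelihood contributes p^3(1−p)^10, so the posterior is Beta(8+3, 6+10) = Beta(11, 16).
For Beta(a, b) with a, b > 1 the mode is (a−1)/(a+b−2) = 10/25 ≈ 0.400.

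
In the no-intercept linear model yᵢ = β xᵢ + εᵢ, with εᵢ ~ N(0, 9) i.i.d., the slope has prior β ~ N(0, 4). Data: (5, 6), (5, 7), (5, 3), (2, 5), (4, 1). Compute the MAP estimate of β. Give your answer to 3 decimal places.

log p(β | y) = −Σ(yᵢ − βxᵢ)²/(2·9) − β²/(2·4) + const.
Setting the derivative to zero: Σxᵢ(yᵢ − βxᵢ)/9 − β/4 = 0, so β = Σxᵢyᵢ / (Σxᵢ² + σ²/τ²).
Σxᵢyᵢ = 5·6 + 5·7 + 5·3 + 2·5 + 4·1 = 94; Σxᵢ² = 95; σ²/τ² = 2.25.
β̂_MAP = 94 / (95 + 2.25) = 94/97.25 ≈ 0.967.

β̂_MAP = 0.967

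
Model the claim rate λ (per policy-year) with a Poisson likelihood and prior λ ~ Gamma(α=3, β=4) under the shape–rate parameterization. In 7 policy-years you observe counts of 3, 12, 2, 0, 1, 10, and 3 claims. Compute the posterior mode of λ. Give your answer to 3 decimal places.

λ̂_MAP = 3.000

Σxᵢ = 3+12+2+0+1+10+3 = 31, with n = 7.
Posterior ∝ λ^2e^(−4λ) · λ^31e^(−7λ) = λ^33e^(−11λ), i.e. Gamma(shape=34, rate=11).
The mode of a Gamma(a, b) with a ≥ 1 (shape–rate) is (a−1)/b = 33/11 ≈ 3.000.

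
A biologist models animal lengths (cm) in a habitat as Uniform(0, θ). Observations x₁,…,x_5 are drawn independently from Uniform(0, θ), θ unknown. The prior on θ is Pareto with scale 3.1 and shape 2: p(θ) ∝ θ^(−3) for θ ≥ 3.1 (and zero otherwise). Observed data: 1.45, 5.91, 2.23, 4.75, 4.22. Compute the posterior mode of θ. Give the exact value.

The Uniform(0, θ) likelihood is θ^(−n) for θ ≥ max(xᵢ), zero otherwise. Here max(xᵢ) = 5.91.
Posterior ∝ θ^(−3) · θ^(−5) = θ^(−8) on θ ≥ max(3.1, 5.91) = 5.91.
This density is strictly decreasing in θ, so the posterior mode lies at the lower boundary of the support.

θ̂_MAP = 5.91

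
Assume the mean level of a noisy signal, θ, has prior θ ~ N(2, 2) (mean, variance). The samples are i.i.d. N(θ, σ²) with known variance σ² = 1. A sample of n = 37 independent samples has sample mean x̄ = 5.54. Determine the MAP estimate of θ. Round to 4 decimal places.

θ̂_MAP = 5.4928

n = 37, x̄ = 5.54.
For a Normal prior and Normal likelihood with known variance, the posterior is Normal; its mode equals its mean, the precision-weighted average.
Prior precision 1/σ₀² = 1/2 = 0.5; data precision n/σ² = 37/1 = 37.
θ̂ = (0.5·2 + 37·5.54) / (0.5 + 37) = 205.98/37.5 = 5.4928.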